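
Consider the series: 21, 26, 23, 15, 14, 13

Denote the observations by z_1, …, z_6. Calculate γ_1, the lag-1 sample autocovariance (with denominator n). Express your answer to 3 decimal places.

12.759

Mean z̄ = (21 + 26 + 23 + 15 + 14 + 13)/6 = 18.6667
Σ_{t=1}^{5}(z_t−z̄)(z_{t+1}−z̄) = 76.5556
γ_1 = 76.5556 / 6 = 12.759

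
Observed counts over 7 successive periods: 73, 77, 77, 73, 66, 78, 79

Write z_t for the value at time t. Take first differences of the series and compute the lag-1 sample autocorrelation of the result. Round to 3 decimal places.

-0.209

First differences Δz: 4, 0, -4, -7, 12, 1
Mean of differences = 1.0000
Numerator Σ(Δz_t−Δz̄)(Δz_{t+1}−Δz̄) = -46.0000
Denominator Σ(Δz_t−Δz̄)² = 220.0000
r_1(Δz) = -46.0000 / 220.0000 = -0.209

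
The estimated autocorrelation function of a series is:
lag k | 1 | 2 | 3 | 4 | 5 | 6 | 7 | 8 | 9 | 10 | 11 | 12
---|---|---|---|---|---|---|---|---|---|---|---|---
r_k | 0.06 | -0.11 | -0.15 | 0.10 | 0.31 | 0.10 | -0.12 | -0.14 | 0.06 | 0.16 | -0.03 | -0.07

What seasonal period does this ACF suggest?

5

The largest autocorrelation is r_5 = 0.31, with a weaker echo at lag 10 (0.16); the remaining lags stay at or below 0.10.
The dominant spike at lag 5 indicates a seasonal period of 5.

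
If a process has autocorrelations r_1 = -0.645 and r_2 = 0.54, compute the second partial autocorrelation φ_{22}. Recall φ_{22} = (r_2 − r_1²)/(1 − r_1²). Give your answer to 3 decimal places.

φ_{22} = (r_2 − r_1²) / (1 − r_1²)
r_1² = (-0.645)² = 0.416025
Numerator = 0.54 − 0.4160 = 0.1240; denominator = 1 − 0.4160 = 0.5840
φ_{22} = 0.1240 / 0.5840 = 0.212

0.212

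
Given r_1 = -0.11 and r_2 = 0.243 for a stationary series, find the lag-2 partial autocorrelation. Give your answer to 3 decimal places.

0.234

φ_{22} = (r_2 − r_1²) / (1 − r_1²)
r_1² = (-0.11)² = 0.0121
Numerator = 0.243 − 0.0121 = 0.2309; denominator = 1 − 0.0121 = 0.9879
φ_{22} = 0.2309 / 0.9879 = 0.234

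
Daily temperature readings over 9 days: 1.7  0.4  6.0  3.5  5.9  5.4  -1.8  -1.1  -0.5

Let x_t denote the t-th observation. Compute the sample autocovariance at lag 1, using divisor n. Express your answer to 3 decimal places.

2.784

Mean x̄ = (1.7 + 0.4 + 6.0 + 3.5 + 5.9 + 5.4 − 1.8 − 1.1 − 0.5)/9 = 2.1667
Σ_{t=1}^{8}(x_t−x̄)(x_{t+1}−x̄) = 25.0556
γ_1 = 25.0556 / 9 = 2.784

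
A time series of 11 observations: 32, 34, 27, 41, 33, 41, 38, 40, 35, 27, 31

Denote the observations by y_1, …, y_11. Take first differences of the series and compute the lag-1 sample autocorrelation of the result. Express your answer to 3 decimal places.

-0.648

First differences Δy: 2, -7, 14, -8, 8, -3, 2, -5, -8, 4
Mean of differences = -0.1000
Numerator Σ(Δy_t−Δȳ)(Δy_{t+1}−Δȳ) = -320.7100
Denominator Σ(Δy_t−Δȳ)² = 494.9000
r_1(Δy) = -320.7100 / 494.9000 = -0.648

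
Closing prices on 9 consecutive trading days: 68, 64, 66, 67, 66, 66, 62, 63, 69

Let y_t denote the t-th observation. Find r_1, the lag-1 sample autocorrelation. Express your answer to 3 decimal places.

-0.090

Mean ȳ = (68 + 64 + 66 + 67 + 66 + 66 + 62 + 63 + 69)/9 = 65.6667
Numerator Σ_{t=1}^{8}(y_t−ȳ)(y_{t+1}−ȳ) = -3.7778
Denominator Σ(y_t−ȳ)² = 42.0000
r_1 = -3.7778 / 42.0000 = -0.090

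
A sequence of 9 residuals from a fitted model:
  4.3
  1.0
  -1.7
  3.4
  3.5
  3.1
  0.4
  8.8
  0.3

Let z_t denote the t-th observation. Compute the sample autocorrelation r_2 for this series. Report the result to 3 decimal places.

-0.081

Mean z̄ = (4.3 + 1.0 − 1.7 + 3.4 + 3.5 + 3.1 + 0.4 + 8.8 + 0.3)/9 = 2.5667
Numerator Σ_{t=1}^{7}(z_t−z̄)(z_{t+2}−z̄) = -6.0256
Denominator Σ(z_t−z̄)² = 74.2000
r_2 = -6.0256 / 74.2000 = -0.081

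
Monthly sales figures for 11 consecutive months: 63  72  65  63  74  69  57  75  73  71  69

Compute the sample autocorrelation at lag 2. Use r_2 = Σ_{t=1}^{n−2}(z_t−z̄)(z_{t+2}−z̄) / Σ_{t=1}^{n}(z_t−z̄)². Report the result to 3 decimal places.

-0.367

Mean z̄ = (63 + 72 + 65 + 63 + 74 + 69 + 57 + 75 + 73 + 71 + 69)/11 = 68.2727
Numerator Σ_{t=1}^{9}(z_t−z̄)(z_{t+2}−z̄) = -116.1488
Denominator Σ(z_t−z̄)² = 316.1818
r_2 = -116.1488 / 316.1818 = -0.367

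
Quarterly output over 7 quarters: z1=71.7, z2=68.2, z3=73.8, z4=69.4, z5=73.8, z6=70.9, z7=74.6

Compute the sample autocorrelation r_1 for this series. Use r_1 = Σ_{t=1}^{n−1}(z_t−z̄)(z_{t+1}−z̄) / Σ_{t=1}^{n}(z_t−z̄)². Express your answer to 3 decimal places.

Mean z̄ = (71.7 + 68.2 + 73.8 + 69.4 + 73.8 + 70.9 + 74.6)/7 = 71.7714
Deviations from mean: -0.0714, -3.5714, 2.0286, -2.3714, 2.0286, -0.8714, 2.8286
Numerator Σ_{t=1}^{6}(z_t−z̄)(z_{t+1}−z̄) = -20.8437
Denominator Σ(z_t−z̄)² = 35.3743
r_1 = -20.8437 / 35.3743 = -0.589

-0.589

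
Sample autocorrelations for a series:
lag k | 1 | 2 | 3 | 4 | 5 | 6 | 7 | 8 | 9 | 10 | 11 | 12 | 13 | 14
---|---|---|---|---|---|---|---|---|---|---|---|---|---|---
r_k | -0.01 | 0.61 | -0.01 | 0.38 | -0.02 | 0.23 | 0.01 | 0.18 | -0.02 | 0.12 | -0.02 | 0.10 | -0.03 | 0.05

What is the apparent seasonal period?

The largest autocorrelation is r_2 = 0.61, with weaker echoes at lags 4 (0.38), 6 (0.23) and 8 (0.18); the remaining lags stay at or below 0.12.
The dominant spike at lag 2 indicates a seasonal period of 2.

2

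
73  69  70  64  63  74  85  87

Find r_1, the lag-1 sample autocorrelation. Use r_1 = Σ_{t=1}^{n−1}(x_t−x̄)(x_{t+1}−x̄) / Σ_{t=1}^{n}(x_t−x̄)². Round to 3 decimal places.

Mean x̄ = (73 + 69 + 70 + 64 + 63 + 74 + 85 + 87)/8 = 73.1250
Numerator Σ_{t=1}^{7}(x_t−x̄)(x_{t+1}−x̄) = 300.6094
Denominator Σ(x_t−x̄)² = 546.8750
r_1 = 300.6094 / 546.8750 = 0.550

0.550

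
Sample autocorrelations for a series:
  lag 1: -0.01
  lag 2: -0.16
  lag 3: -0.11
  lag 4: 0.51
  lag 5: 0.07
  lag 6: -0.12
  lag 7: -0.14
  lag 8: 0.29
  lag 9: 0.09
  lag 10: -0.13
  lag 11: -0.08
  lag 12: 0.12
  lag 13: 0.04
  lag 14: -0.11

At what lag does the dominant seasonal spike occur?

4

The largest autocorrelation is r_4 = 0.51, with a weaker echo at lag 8 (0.29); the remaining lags stay at or below 0.12.
The dominant spike at lag 4 indicates a seasonal period of 4.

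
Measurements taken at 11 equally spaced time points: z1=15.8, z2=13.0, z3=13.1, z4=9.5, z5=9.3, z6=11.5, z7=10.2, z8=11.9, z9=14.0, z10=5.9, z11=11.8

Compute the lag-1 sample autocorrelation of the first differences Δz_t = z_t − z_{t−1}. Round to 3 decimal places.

First differences Δz: -2.8, 0.1, -3.6, -0.2, 2.2, -1.3, 1.7, 2.1, -8.1, 5.9
Mean of differences = -0.4000
Numerator Σ(Δz_t−Δz̄)(Δz_{t+1}−Δz̄) = -69.6600
Denominator Σ(Δz_t−Δz̄)² = 133.5000
r_1(Δz) = -69.6600 / 133.5000 = -0.522

-0.522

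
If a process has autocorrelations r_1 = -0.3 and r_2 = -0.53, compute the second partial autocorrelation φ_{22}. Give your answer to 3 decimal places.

φ_{22} = (r_2 − r_1²) / (1 − r_1²)
r_1² = (-0.3)² = 0.09
Numerator = -0.53 − 0.0900 = -0.6200; denominator = 1 − 0.0900 = 0.9100
φ_{22} = -0.6200 / 0.9100 = -0.681

-0.681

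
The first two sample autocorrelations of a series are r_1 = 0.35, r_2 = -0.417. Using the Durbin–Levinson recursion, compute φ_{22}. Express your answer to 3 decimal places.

-0.615

φ_{22} = (r_2 − r_1²) / (1 − r_1²)
r_1² = (0.35)² = 0.1225
Numerator = -0.417 − 0.1225 = -0.5395; denominator = 1 − 0.1225 = 0.8775
φ_{22} = -0.5395 / 0.8775 = -0.615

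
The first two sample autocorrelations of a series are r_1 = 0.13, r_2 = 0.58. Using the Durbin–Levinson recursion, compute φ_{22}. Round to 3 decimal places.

φ_{22} = (r_2 − r_1²) / (1 − r_1²)
r_1² = (0.13)² = 0.0169
Numerator = 0.58 − 0.0169 = 0.5631; denominator = 1 − 0.0169 = 0.9831
φ_{22} = 0.5631 / 0.9831 = 0.573

0.573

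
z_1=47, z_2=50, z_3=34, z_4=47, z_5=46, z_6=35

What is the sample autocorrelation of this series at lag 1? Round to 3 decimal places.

Mean z̄ = (47 + 50 + 34 + 47 + 46 + 35)/6 = 43.1667
Σ(z_t−z̄)(z_{t+1}−z̄) = (26.1944) + (-62.6389) + (-35.1389) + (10.8611) + (-23.1389) = -83.8611
Denominator Σ(z_t−z̄)² = 234.8333
r_1 = -83.8611 / 234.8333 = -0.357

-0.357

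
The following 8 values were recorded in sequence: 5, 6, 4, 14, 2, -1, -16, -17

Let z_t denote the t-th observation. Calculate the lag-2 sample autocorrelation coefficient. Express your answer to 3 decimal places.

0.109

Mean z̄ = (5 + 6 + 4 + 14 + 2 − 1 − 16 − 17)/8 = -0.3750
Deviations from mean: 5.3750, 6.3750, 4.3750, 14.3750, 2.3750, -0.6250, -15.6250, -16.6250
Σ(z_t−z̄)(z_{t+2}−z̄) = (23.5156) + (91.6406) + (10.3906) + (-8.9844) + (-37.1094) + (10.3906) = 89.8438
Denominator Σ(z_t−z̄)² = 821.8750
r_2 = 89.8438 / 821.8750 = 0.109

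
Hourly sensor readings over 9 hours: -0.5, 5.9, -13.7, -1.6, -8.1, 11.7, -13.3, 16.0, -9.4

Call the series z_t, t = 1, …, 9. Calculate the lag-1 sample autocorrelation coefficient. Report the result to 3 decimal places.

-0.719

Mean z̄ = (-0.5 + 5.9 − 13.7 − 1.6 − 8.1 + 11.7 − 13.3 + 16.0 − 9.4)/9 = -1.4444
Numerator Σ_{t=1}^{8}(z_t−z̄)(z_{t+1}−z̄) = -669.0442
Denominator Σ(z_t−z̄)² = 930.2822
r_1 = -669.0442 / 930.2822 = -0.719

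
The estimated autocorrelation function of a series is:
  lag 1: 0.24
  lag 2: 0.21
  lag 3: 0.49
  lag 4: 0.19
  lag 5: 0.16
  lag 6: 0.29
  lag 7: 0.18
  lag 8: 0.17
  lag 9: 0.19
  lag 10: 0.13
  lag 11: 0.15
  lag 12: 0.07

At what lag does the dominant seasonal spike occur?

3

The largest autocorrelation is r_3 = 0.49, with a weaker echo at lag 6 (0.29); the remaining lags stay at or below 0.24. The elevated value at lag 1 (0.24), dropping to 0.21 at lag 2, reflects decaying short-term dependence rather than seasonality.
The dominant spike at lag 3 indicates a seasonal period of 3.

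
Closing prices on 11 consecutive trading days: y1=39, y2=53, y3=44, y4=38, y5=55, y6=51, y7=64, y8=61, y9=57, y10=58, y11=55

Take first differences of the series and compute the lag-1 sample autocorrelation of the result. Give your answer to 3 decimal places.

First differences Δy: 14, -9, -6, 17, -4, 13, -3, -4, 1, -3
Mean of differences = 1.6000
Numerator Σ(Δy_t−Δȳ)(Δy_{t+1}−Δȳ) = -338.5600
Denominator Σ(Δy_t−Δȳ)² = 796.4000
r_1(Δy) = -338.5600 / 796.4000 = -0.425

-0.425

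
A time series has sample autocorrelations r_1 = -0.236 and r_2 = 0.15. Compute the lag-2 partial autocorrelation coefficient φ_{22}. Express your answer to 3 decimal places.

φ_{22} = (r_2 − r_1²) / (1 − r_1²)
r_1² = (-0.236)² = 0.055696
Numerator = 0.15 − 0.0557 = 0.0943; denominator = 1 − 0.0557 = 0.9443
φ_{22} = 0.0943 / 0.9443 = 0.100

0.100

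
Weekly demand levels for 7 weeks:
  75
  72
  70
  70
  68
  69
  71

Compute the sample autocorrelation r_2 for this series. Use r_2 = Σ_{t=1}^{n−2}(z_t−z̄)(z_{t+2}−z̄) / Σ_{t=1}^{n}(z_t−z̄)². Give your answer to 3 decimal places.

Mean z̄ = (75 + 72 + 70 + 70 + 68 + 69 + 71)/7 = 70.7143
Deviations from mean: 4.2857, 1.2857, -0.7143, -0.7143, -2.7143, -1.7143, 0.2857
Numerator Σ_{t=1}^{5}(z_t−z̄)(z_{t+2}−z̄) = -1.5918
Denominator Σ(z_t−z̄)² = 31.4286
r_2 = -1.5918 / 31.4286 = -0.051

-0.051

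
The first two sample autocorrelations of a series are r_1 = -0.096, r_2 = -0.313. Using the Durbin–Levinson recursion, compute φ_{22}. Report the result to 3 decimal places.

-0.325

φ_{22} = (r_2 − r_1²) / (1 − r_1²)
r_1² = (-0.096)² = 0.009216
Numerator = -0.313 − 0.0092 = -0.3222; denominator = 1 − 0.0092 = 0.9908
φ_{22} = -0.3222 / 0.9908 = -0.325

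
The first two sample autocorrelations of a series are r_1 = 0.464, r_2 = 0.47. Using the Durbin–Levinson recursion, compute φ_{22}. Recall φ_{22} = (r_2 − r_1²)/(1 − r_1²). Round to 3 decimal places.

φ_{22} = (r_2 − r_1²) / (1 − r_1²)
r_1² = (0.464)² = 0.215296
Numerator = 0.47 − 0.2153 = 0.2547; denominator = 1 − 0.2153 = 0.7847
φ_{22} = 0.2547 / 0.7847 = 0.325

0.325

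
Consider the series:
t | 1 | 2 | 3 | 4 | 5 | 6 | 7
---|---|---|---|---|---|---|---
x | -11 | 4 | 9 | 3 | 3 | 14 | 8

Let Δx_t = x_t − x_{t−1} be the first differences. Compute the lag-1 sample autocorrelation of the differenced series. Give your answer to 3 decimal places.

First differences Δx: 15, 5, -6, 0, 11, -6
Mean of differences = 3.1667
Numerator Σ(Δx_t−Δx̄)(Δx_{t+1}−Δx̄) = -62.6944
Denominator Σ(Δx_t−Δx̄)² = 382.8333
r_1(Δx) = -62.6944 / 382.8333 = -0.164

-0.164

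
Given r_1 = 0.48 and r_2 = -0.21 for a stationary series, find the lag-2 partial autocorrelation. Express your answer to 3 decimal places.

φ_{22} = (r_2 − r_1²) / (1 − r_1²)
r_1² = (0.48)² = 0.2304
Numerator = -0.21 − 0.2304 = -0.4404; denominator = 1 − 0.2304 = 0.7696
φ_{22} = -0.4404 / 0.7696 = -0.572

-0.572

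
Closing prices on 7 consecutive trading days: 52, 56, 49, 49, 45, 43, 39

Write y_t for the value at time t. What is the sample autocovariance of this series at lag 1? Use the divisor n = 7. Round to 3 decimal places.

14.096

Mean ȳ = (52 + 56 + 49 + 49 + 45 + 43 + 39)/7 = 47.5714
Σ_{t=1}^{6}(y_t−ȳ)(y_{t+1}−ȳ) = 98.6735
γ_1 = 98.6735 / 7 = 14.096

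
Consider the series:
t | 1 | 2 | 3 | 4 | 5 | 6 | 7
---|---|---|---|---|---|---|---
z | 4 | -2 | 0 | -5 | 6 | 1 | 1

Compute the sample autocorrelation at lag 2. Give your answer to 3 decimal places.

0.117

Mean z̄ = (4 − 2 + 0 − 5 + 6 + 1 + 1)/7 = 0.7143
Deviations from mean: 3.2857, -2.7143, -0.7143, -5.7143, 5.2857, 0.2857, 0.2857
Σ(z_t−z̄)(z_{t+2}−z̄) = (-2.3469) + (15.5102) + (-3.7755) + (-1.6327) + (1.5102) = 9.2653
Denominator Σ(z_t−z̄)² = 79.4286
r_2 = 9.2653 / 79.4286 = 0.117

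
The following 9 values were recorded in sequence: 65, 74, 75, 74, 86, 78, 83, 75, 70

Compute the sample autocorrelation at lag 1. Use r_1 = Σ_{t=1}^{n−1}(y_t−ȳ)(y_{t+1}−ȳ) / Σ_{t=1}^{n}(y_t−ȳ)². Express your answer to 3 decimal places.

0.140

Mean ȳ = (65 + 74 + 75 + 74 + 86 + 78 + 83 + 75 + 70)/9 = 75.5556
Numerator Σ_{t=1}^{8}(y_t−ȳ)(y_{t+1}−ȳ) = 44.5802
Denominator Σ(y_t−ȳ)² = 318.2222
r_1 = 44.5802 / 318.2222 = 0.140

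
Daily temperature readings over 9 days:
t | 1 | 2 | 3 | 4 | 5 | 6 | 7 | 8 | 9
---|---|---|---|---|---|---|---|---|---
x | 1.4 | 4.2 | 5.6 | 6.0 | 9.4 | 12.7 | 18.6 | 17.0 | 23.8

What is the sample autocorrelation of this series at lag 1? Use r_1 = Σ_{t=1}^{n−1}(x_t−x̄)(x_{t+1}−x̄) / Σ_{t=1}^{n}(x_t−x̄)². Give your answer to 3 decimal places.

Mean x̄ = (1.4 + 4.2 + 5.6 + 6.0 + 9.4 + 12.7 + 18.6 + 17.0 + 23.8)/9 = 10.9667
Numerator Σ_{t=1}^{8}(x_t−x̄)(x_{t+1}−x̄) = 269.4822
Denominator Σ(x_t−x̄)² = 455.6000
r_1 = 269.4822 / 455.6000 = 0.591

0.591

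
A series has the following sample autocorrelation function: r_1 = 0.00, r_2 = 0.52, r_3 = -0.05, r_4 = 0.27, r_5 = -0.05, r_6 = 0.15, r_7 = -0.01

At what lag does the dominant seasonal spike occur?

The largest autocorrelation is r_2 = 0.52, with weaker echoes at lags 4 (0.27) and 6 (0.15); the remaining lags stay at or below 0.00.
The dominant spike at lag 2 indicates a seasonal period of 2.

2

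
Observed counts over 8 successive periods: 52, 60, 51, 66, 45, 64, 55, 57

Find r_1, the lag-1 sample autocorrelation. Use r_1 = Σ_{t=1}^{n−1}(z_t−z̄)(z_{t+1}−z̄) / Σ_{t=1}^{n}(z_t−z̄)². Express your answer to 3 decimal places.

-0.857

Mean z̄ = (52 + 60 + 51 + 66 + 45 + 64 + 55 + 57)/8 = 56.2500
Numerator Σ_{t=1}^{7}(z_t−z̄)(z_{t+1}−z̄) = -294.3125
Denominator Σ(z_t−z̄)² = 343.5000
r_1 = -294.3125 / 343.5000 = -0.857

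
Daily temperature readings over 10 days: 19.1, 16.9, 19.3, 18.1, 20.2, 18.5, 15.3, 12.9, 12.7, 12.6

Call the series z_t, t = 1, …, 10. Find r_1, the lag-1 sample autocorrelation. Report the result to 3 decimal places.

0.636

Mean z̄ = (19.1 + 16.9 + 19.3 + 18.1 + 20.2 + 18.5 + 15.3 + 12.9 + 12.7 + 12.6)/10 = 16.5600
Numerator Σ_{t=1}^{9}(z_t−z̄)(z_{t+1}−z̄) = 50.2624
Denominator Σ(z_t−z̄)² = 79.0240
r_1 = 50.2624 / 79.0240 = 0.636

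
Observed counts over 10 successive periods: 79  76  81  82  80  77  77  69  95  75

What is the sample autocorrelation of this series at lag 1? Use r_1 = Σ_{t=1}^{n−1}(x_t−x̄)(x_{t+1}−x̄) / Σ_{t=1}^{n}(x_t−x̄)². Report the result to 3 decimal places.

Mean x̄ = (79 + 76 + 81 + 82 + 80 + 77 + 77 + 69 + 95 + 75)/10 = 79.1000
Numerator Σ_{t=1}^{9}(x_t−x̄)(x_{t+1}−x̄) = -199.5100
Denominator Σ(x_t−x̄)² = 402.9000
r_1 = -199.5100 / 402.9000 = -0.495

-0.495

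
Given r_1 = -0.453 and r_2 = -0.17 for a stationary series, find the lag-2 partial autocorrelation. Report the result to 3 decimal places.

φ_{22} = (r_2 − r_1²) / (1 − r_1²)
r_1² = (-0.453)² = 0.205209
Numerator = -0.17 − 0.2052 = -0.3752; denominator = 1 − 0.2052 = 0.7948
φ_{22} = -0.3752 / 0.7948 = -0.472

-0.472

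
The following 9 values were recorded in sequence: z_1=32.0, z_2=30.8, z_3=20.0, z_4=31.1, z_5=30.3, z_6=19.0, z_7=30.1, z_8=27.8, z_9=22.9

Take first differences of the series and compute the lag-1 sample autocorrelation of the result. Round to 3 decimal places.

-0.491

First differences Δz: -1.2, -10.8, 11.1, -0.8, -11.3, 11.1, -2.3, -4.9
Mean of differences = -1.1375
Numerator Σ(Δz_t−Δz̄)(Δz_{t+1}−Δz̄) = -251.1564
Denominator Σ(Δz_t−Δz̄)² = 511.7788
r_1(Δz) = -251.1564 / 511.7788 = -0.491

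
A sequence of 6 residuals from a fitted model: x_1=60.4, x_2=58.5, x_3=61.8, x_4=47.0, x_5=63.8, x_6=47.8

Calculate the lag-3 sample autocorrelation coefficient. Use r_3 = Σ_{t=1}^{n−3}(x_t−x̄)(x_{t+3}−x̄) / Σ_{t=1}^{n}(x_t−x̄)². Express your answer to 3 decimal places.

Mean x̄ = (60.4 + 58.5 + 61.8 + 47.0 + 63.8 + 47.8)/6 = 56.5500
Σ(x_t−x̄)(x_{t+3}−x̄) = (-36.7675) + (14.1375) + (-45.9375) = -68.5675
Denominator Σ(x_t−x̄)² = 266.5150
r_3 = -68.5675 / 266.5150 = -0.257

-0.257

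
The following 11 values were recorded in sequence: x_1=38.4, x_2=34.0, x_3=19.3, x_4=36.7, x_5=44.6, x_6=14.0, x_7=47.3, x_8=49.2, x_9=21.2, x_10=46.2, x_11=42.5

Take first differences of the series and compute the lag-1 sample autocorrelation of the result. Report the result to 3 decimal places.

First differences Δx: -4.4, -14.7, 17.4, 7.9, -30.6, 33.3, 1.9, -28.0, 25.0, -3.7
Mean of differences = 0.4100
Numerator Σ(Δx_t−Δx̄)(Δx_{t+1}−Δx̄) = -2101.9601
Denominator Σ(Δx_t−Δx̄)² = 4070.4890
r_1(Δx) = -2101.9601 / 4070.4890 = -0.516

-0.516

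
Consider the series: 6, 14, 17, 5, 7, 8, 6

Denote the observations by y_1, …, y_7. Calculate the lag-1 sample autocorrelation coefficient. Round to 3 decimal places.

0.047

Mean ȳ = (6 + 14 + 17 + 5 + 7 + 8 + 6)/7 = 9.0000
Deviations from mean: -3.0000, 5.0000, 8.0000, -4.0000, -2.0000, -1.0000, -3.0000
Numerator Σ_{t=1}^{6}(y_t−ȳ)(y_{t+1}−ȳ) = 6.0000
Denominator Σ(y_t−ȳ)² = 128.0000
r_1 = 6.0000 / 128.0000 = 0.047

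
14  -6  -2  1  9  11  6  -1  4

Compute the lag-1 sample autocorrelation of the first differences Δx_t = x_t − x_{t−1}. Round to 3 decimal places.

-0.057

First differences Δx: -20, 4, 3, 8, 2, -5, -7, 5
Mean of differences = -1.2500
Numerator Σ(Δx_t−Δx̄)(Δx_{t+1}−Δx̄) = -33.3125
Denominator Σ(Δx_t−Δx̄)² = 579.5000
r_1(Δx) = -33.3125 / 579.5000 = -0.057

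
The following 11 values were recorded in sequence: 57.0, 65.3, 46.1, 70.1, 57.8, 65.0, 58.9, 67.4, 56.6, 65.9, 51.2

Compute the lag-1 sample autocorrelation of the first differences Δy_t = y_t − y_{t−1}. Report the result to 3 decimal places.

First differences Δy: 8.3, -19.2, 24.0, -12.3, 7.2, -6.1, 8.5, -10.8, 9.3, -14.7
Mean of differences = -0.5800
Numerator Σ(Δy_t−Δȳ)(Δy_{t+1}−Δȳ) = -1428.6284
Denominator Σ(Δy_t−Δȳ)² = 1741.9760
r_1(Δy) = -1428.6284 / 1741.9760 = -0.820

-0.820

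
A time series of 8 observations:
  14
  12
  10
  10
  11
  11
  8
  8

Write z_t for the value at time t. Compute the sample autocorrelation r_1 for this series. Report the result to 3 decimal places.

Mean z̄ = (14 + 12 + 10 + 10 + 11 + 11 + 8 + 8)/8 = 10.5000
Deviations from mean: 3.5000, 1.5000, -0.5000, -0.5000, 0.5000, 0.5000, -2.5000, -2.5000
Numerator Σ_{t=1}^{7}(z_t−z̄)(z_{t+1}−z̄) = 9.7500
Denominator Σ(z_t−z̄)² = 28.0000
r_1 = 9.7500 / 28.0000 = 0.348

0.348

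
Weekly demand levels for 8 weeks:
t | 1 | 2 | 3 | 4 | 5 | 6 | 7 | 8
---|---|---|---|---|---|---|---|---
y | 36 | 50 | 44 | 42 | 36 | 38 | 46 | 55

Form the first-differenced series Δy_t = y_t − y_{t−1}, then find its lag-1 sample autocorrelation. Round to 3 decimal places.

First differences Δy: 14, -6, -2, -6, 2, 8, 9
Mean of differences = 2.7143
Numerator Σ(Δy_t−Δȳ)(Δy_{t+1}−Δȳ) = 19.4898
Denominator Σ(Δy_t−Δȳ)² = 369.4286
r_1(Δy) = 19.4898 / 369.4286 = 0.053

0.053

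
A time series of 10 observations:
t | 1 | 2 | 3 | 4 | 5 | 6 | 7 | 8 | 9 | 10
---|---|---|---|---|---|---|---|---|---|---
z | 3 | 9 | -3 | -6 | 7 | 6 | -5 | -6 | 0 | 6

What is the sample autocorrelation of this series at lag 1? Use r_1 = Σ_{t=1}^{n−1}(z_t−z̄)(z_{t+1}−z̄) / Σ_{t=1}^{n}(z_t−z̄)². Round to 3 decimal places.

Mean z̄ = (3 + 9 − 3 − 6 + 7 + 6 − 5 − 6 + 0 + 6)/10 = 1.1000
Numerator Σ_{t=1}^{9}(z_t−z̄)(z_{t+1}−z̄) = 14.5900
Denominator Σ(z_t−z̄)² = 304.9000
r_1 = 14.5900 / 304.9000 = 0.048

0.048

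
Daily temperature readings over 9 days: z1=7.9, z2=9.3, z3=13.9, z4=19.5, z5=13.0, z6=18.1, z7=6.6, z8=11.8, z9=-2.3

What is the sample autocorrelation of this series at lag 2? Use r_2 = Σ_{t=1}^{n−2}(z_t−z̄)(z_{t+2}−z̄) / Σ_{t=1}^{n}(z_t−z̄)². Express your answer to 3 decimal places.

0.291

Mean z̄ = (7.9 + 9.3 + 13.9 + 19.5 + 13.0 + 18.1 + 6.6 + 11.8 − 2.3)/9 = 10.8667
Σ(z_t−z̄)(z_{t+2}−z̄) = (-8.9989) + (-13.5256) + (6.4711) + (62.4478) + (-9.1022) + (6.7511) + (56.1778) = 100.2211
Denominator Σ(z_t−z̄)² = 344.3000
r_2 = 100.2211 / 344.3000 = 0.291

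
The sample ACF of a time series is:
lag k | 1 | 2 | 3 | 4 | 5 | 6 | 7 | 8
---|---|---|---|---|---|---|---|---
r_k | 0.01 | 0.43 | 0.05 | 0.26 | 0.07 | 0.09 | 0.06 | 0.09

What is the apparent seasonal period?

2

The largest autocorrelation is r_2 = 0.43, with a weaker echo at lag 4 (0.26); the remaining lags stay at or below 0.09.
The dominant spike at lag 2 indicates a seasonal period of 2.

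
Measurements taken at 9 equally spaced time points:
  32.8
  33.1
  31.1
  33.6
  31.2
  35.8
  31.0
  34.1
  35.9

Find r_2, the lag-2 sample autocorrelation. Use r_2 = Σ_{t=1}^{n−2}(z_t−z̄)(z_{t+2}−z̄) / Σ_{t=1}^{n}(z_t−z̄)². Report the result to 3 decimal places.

0.238

Mean z̄ = (32.8 + 33.1 + 31.1 + 33.6 + 31.2 + 35.8 + 31.0 + 34.1 + 35.9)/9 = 33.1778
Numerator Σ_{t=1}^{7}(z_t−z̄)(z_{t+2}−z̄) = 6.7657
Denominator Σ(z_t−z̄)² = 28.4356
r_2 = 6.7657 / 28.4356 = 0.238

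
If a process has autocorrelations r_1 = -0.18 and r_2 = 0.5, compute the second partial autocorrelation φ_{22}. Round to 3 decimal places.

0.483

φ_{22} = (r_2 − r_1²) / (1 − r_1²)
r_1² = (-0.18)² = 0.0324
Numerator = 0.5 − 0.0324 = 0.4676; denominator = 1 − 0.0324 = 0.9676
φ_{22} = 0.4676 / 0.9676 = 0.483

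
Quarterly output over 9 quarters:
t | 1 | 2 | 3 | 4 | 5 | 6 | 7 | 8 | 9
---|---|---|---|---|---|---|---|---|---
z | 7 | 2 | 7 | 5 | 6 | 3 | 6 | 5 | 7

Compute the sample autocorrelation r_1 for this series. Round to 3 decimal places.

Mean z̄ = (7 + 2 + 7 + 5 + 6 + 3 + 6 + 5 + 7)/9 = 5.3333
Numerator Σ_{t=1}^{8}(z_t−z̄)(z_{t+1}−z̄) = -15.7778
Denominator Σ(z_t−z̄)² = 26.0000
r_1 = -15.7778 / 26.0000 = -0.607

-0.607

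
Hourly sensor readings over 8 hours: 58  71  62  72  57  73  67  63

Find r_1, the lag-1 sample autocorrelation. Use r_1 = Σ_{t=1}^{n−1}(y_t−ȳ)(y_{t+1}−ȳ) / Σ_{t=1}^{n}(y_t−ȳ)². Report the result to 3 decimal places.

-0.697

Mean ȳ = (58 + 71 + 62 + 72 + 57 + 73 + 67 + 63)/8 = 65.3750
Deviations from mean: -7.3750, 5.6250, -3.3750, 6.6250, -8.3750, 7.6250, 1.6250, -2.3750
Numerator Σ_{t=1}^{7}(y_t−ȳ)(y_{t+1}−ȳ) = -193.6406
Denominator Σ(y_t−ȳ)² = 277.8750
r_1 = -193.6406 / 277.8750 = -0.697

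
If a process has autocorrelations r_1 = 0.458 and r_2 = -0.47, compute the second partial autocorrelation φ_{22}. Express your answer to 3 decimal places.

φ_{22} = (r_2 − r_1²) / (1 − r_1²)
r_1² = (0.458)² = 0.209764
Numerator = -0.47 − 0.2098 = -0.6798; denominator = 1 − 0.2098 = 0.7902
φ_{22} = -0.6798 / 0.7902 = -0.860

-0.860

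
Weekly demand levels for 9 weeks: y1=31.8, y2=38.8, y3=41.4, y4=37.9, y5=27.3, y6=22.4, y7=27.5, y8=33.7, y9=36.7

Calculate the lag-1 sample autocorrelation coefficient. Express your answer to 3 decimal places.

Mean ȳ = (31.8 + 38.8 + 41.4 + 37.9 + 27.3 + 22.4 + 27.5 + 33.7 + 36.7)/9 = 33.0556
Numerator Σ_{t=1}^{8}(y_t−ȳ)(y_{t+1}−ȳ) = 172.5580
Denominator Σ(y_t−ȳ)² = 318.9022
r_1 = 172.5580 / 318.9022 = 0.541

0.541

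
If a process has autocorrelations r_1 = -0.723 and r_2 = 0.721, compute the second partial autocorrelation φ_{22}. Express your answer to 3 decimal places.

φ_{22} = (r_2 − r_1²) / (1 − r_1²)
r_1² = (-0.723)² = 0.522729
Numerator = 0.721 − 0.5227 = 0.1983; denominator = 1 − 0.5227 = 0.4773
φ_{22} = 0.1983 / 0.4773 = 0.415

0.415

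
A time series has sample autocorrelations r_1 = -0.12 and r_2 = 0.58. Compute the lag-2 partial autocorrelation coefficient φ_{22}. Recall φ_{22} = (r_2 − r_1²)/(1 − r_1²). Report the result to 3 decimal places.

0.574

φ_{22} = (r_2 − r_1²) / (1 − r_1²)
r_1² = (-0.12)² = 0.0144
Numerator = 0.58 − 0.0144 = 0.5656; denominator = 1 − 0.0144 = 0.9856
φ_{22} = 0.5656 / 0.9856 = 0.574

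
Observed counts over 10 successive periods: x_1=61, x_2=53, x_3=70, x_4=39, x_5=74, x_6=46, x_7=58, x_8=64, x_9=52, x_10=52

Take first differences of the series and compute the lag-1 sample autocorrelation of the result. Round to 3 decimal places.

First differences Δx: -8, 17, -31, 35, -28, 12, 6, -12, 0
Mean of differences = -1.0000
Numerator Σ(Δx_t−Δx̄)(Δx_{t+1}−Δx̄) = -3066.0000
Denominator Σ(Δx_t−Δx̄)² = 3638.0000
r_1(Δx) = -3066.0000 / 3638.0000 = -0.843

-0.843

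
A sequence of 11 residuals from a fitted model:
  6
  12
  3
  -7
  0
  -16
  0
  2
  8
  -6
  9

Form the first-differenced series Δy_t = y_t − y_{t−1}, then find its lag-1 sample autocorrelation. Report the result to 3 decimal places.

First differences Δy: 6, -9, -10, 7, -16, 16, 2, 6, -14, 15
Mean of differences = 0.3000
Numerator Σ(Δy_t−Δȳ)(Δy_{t+1}−Δȳ) = -646.6900
Denominator Σ(Δy_t−Δȳ)² = 1238.1000
r_1(Δy) = -646.6900 / 1238.1000 = -0.522

-0.522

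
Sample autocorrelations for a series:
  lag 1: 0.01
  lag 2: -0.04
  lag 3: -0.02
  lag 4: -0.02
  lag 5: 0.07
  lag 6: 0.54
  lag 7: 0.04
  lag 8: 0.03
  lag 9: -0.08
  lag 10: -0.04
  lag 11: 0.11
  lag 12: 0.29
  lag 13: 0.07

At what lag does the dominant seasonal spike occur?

6

The largest autocorrelation is r_6 = 0.54, with a weaker echo at lag 12 (0.29); the remaining lags stay at or below 0.11.
The dominant spike at lag 6 indicates a seasonal period of 6.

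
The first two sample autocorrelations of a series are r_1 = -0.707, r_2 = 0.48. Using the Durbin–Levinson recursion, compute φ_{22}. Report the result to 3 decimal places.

φ_{22} = (r_2 − r_1²) / (1 − r_1²)
r_1² = (-0.707)² = 0.499849
Numerator = 0.48 − 0.4998 = -0.0198; denominator = 1 − 0.4998 = 0.5002
φ_{22} = -0.0198 / 0.5002 = -0.040

-0.040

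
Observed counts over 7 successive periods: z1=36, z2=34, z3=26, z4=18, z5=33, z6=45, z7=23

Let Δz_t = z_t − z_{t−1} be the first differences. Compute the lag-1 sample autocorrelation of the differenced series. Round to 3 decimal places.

First differences Δz: -2, -8, -8, 15, 12, -22
Mean of differences = -2.1667
Numerator Σ(Δz_t−Δz̄)(Δz_{t+1}−Δz̄) = -104.8611
Denominator Σ(Δz_t−Δz̄)² = 956.8333
r_1(Δz) = -104.8611 / 956.8333 = -0.110

-0.110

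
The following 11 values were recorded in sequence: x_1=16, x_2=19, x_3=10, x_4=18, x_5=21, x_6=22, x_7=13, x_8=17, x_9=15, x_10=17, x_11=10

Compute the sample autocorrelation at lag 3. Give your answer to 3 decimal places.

-0.248

Mean x̄ = (16 + 19 + 10 + 18 + 21 + 22 + 13 + 17 + 15 + 17 + 10)/11 = 16.1818
Numerator Σ_{t=1}^{8}(x_t−x̄)(x_{t+3}−x̄) = -39.0992
Denominator Σ(x_t−x̄)² = 157.6364
r_3 = -39.0992 / 157.6364 = -0.248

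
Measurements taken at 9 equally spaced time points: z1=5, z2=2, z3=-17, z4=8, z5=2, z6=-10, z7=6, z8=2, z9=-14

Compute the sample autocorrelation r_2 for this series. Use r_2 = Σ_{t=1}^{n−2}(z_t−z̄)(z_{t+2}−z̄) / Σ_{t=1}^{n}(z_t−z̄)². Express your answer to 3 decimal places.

Mean z̄ = (5 + 2 − 17 + 8 + 2 − 10 + 6 + 2 − 14)/9 = -1.7778
Σ(z_t−z̄)(z_{t+2}−z̄) = (-103.1728) + (36.9383) + (-57.5062) + (-80.3951) + (29.3827) + (-31.0617) + (-95.0617) = -300.8765
Denominator Σ(z_t−z̄)² = 693.5556
r_2 = -300.8765 / 693.5556 = -0.434

-0.434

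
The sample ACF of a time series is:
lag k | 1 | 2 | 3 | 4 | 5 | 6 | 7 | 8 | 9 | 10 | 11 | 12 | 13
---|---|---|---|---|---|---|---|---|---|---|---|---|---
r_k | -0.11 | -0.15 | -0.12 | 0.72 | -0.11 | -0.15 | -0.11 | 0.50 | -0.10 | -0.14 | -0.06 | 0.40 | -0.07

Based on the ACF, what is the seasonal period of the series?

4

The largest autocorrelation is r_4 = 0.72, with weaker echoes at lags 8 (0.50) and 12 (0.40); the remaining lags stay at or below -0.06.
The dominant spike at lag 4 indicates a seasonal period of 4.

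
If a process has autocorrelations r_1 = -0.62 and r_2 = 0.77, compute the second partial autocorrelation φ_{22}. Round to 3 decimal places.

0.626

φ_{22} = (r_2 − r_1²) / (1 − r_1²)
r_1² = (-0.62)² = 0.3844
Numerator = 0.77 − 0.3844 = 0.3856; denominator = 1 − 0.3844 = 0.6156
φ_{22} = 0.3856 / 0.6156 = 0.626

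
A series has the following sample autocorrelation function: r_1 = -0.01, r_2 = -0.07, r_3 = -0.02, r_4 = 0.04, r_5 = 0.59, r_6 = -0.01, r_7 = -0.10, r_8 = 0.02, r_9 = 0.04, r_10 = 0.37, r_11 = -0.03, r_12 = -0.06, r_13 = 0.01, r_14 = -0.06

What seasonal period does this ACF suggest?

The largest autocorrelation is r_5 = 0.59, with a weaker echo at lag 10 (0.37); the remaining lags stay at or below 0.04.
The dominant spike at lag 5 indicates a seasonal period of 5.

5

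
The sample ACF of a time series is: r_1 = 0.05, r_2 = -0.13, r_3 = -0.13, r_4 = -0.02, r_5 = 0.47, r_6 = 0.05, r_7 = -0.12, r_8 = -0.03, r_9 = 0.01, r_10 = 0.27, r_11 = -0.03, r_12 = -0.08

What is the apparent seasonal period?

5

The largest autocorrelation is r_5 = 0.47, with a weaker echo at lag 10 (0.27); the remaining lags stay at or below 0.05.
The dominant spike at lag 5 indicates a seasonal period of 5.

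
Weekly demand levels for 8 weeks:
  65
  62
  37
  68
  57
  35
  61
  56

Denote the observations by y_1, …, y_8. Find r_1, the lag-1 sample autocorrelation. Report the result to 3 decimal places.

Mean ȳ = (65 + 62 + 37 + 68 + 57 + 35 + 61 + 56)/8 = 55.1250
Deviations from mean: 9.8750, 6.8750, -18.1250, 12.8750, 1.8750, -20.1250, 5.8750, 0.8750
Σ(y_t−ȳ)(y_{t+1}−ȳ) = (67.8906) + (-124.6094) + (-233.3594) + (24.1406) + (-37.7344) + (-118.2344) + (5.1406) = -416.7656
Denominator Σ(y_t−ȳ)² = 1082.8750
r_1 = -416.7656 / 1082.8750 = -0.385

-0.385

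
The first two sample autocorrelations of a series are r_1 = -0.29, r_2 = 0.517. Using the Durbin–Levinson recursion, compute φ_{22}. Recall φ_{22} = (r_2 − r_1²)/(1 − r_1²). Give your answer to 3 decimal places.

φ_{22} = (r_2 − r_1²) / (1 − r_1²)
r_1² = (-0.29)² = 0.0841
Numerator = 0.517 − 0.0841 = 0.4329; denominator = 1 − 0.0841 = 0.9159
φ_{22} = 0.4329 / 0.9159 = 0.473

0.473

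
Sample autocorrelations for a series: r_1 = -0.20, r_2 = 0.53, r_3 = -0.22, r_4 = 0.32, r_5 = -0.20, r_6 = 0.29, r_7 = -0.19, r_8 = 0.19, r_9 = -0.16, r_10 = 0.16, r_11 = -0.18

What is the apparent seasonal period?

2

The largest autocorrelation is r_2 = 0.53, with weaker echoes at lags 4 (0.32), 6 (0.29), 8 (0.19) and 10 (0.16); the remaining lags stay at or below -0.16.
The dominant spike at lag 2 indicates a seasonal period of 2.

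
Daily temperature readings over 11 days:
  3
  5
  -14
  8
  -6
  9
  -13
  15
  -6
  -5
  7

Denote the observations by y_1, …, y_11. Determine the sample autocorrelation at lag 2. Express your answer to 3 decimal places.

0.361

Mean ȳ = (3 + 5 − 14 + 8 − 6 + 9 − 13 + 15 − 6 − 5 + 7)/11 = 0.2727
Numerator Σ_{t=1}^{9}(y_t−ȳ)(y_{t+2}−ȳ) = 329.7603
Denominator Σ(y_t−ȳ)² = 914.1818
r_2 = 329.7603 / 914.1818 = 0.361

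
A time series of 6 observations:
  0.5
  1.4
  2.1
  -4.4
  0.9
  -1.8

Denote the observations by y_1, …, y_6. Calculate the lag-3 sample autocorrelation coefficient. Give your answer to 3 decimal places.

Mean ȳ = (0.5 + 1.4 + 2.1 − 4.4 + 0.9 − 1.8)/6 = -0.2167
Σ(y_t−ȳ)(y_{t+3}−ȳ) = (-2.9981) + (1.8053) + (-3.6681) = -4.8608
Denominator Σ(y_t−ȳ)² = 29.7483
r_3 = -4.8608 / 29.7483 = -0.163

-0.163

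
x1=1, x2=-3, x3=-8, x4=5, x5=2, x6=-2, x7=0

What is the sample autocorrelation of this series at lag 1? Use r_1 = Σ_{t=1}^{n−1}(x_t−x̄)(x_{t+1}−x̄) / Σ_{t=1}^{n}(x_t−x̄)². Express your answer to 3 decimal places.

Mean x̄ = (1 − 3 − 8 + 5 + 2 − 2 + 0)/7 = -0.7143
Deviations from mean: 1.7143, -2.2857, -7.2857, 5.7143, 2.7143, -1.2857, 0.7143
Numerator Σ_{t=1}^{6}(x_t−x̄)(x_{t+1}−x̄) = -17.7959
Denominator Σ(x_t−x̄)² = 103.4286
r_1 = -17.7959 / 103.4286 = -0.172

-0.172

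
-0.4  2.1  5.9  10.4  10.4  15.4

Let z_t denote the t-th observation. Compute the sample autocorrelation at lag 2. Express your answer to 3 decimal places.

Mean z̄ = (-0.4 + 2.1 + 5.9 + 10.4 + 10.4 + 15.4)/6 = 7.3000
Deviations from mean: -7.7000, -5.2000, -1.4000, 3.1000, 3.1000, 8.1000
Σ(z_t−z̄)(z_{t+2}−z̄) = (10.7800) + (-16.1200) + (-4.3400) + (25.1100) = 15.4300
Denominator Σ(z_t−z̄)² = 173.1200
r_2 = 15.4300 / 173.1200 = 0.089

0.089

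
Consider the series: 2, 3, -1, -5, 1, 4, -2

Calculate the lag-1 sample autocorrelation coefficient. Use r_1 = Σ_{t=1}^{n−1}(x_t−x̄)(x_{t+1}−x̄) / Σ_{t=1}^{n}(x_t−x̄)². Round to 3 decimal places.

-0.028

Mean x̄ = (2 + 3 − 1 − 5 + 1 + 4 − 2)/7 = 0.2857
Numerator Σ_{t=1}^{6}(x_t−x̄)(x_{t+1}−x̄) = -1.6531
Denominator Σ(x_t−x̄)² = 59.4286
r_1 = -1.6531 / 59.4286 = -0.028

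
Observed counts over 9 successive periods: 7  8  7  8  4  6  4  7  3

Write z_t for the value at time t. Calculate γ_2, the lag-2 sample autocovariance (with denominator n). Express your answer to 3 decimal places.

1.444

Mean z̄ = (7 + 8 + 7 + 8 + 4 + 6 + 4 + 7 + 3)/9 = 6.0000
Σ_{t=1}^{7}(z_t−z̄)(z_{t+2}−z̄) = 13.0000
γ_2 = 13.0000 / 9 = 1.444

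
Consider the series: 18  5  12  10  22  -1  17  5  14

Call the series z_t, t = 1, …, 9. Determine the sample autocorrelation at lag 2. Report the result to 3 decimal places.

0.440

Mean z̄ = (18 + 5 + 12 + 10 + 22 − 1 + 17 + 5 + 14)/9 = 11.3333
Numerator Σ_{t=1}^{7}(z_t−z̄)(z_{t+2}−z̄) = 190.1111
Denominator Σ(z_t−z̄)² = 432.0000
r_2 = 190.1111 / 432.0000 = 0.440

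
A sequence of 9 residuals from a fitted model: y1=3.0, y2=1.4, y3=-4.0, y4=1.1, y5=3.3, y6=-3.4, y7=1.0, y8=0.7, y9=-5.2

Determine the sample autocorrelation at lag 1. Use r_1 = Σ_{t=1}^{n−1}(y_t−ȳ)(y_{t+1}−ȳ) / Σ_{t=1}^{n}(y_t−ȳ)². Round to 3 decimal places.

Mean ȳ = (3.0 + 1.4 − 4.0 + 1.1 + 3.3 − 3.4 + 1.0 + 0.7 − 5.2)/9 = -0.2333
Numerator Σ_{t=1}^{8}(y_t−ȳ)(y_{t+1}−ȳ) = -19.7611
Denominator Σ(y_t−ȳ)² = 78.6600
r_1 = -19.7611 / 78.6600 = -0.251

-0.251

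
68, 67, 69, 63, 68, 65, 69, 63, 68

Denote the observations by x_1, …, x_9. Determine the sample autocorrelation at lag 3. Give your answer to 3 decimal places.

Mean x̄ = (68 + 67 + 69 + 63 + 68 + 65 + 69 + 63 + 68)/9 = 66.6667
Numerator Σ_{t=1}^{6}(x_t−x̄)(x_{t+3}−x̄) = -24.0000
Denominator Σ(x_t−x̄)² = 46.0000
r_3 = -24.0000 / 46.0000 = -0.522

-0.522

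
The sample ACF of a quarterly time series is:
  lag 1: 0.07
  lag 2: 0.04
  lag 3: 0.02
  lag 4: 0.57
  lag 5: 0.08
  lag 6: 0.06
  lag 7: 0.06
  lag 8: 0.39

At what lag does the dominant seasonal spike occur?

The largest autocorrelation is r_4 = 0.57, with a weaker echo at lag 8 (0.39); the remaining lags stay at or below 0.08.
The dominant spike at lag 4 indicates a seasonal period of 4.

4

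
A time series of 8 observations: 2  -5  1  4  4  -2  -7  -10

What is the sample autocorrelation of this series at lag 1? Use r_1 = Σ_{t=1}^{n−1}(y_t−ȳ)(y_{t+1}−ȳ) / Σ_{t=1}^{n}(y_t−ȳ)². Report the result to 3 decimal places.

Mean ȳ = (2 − 5 + 1 + 4 + 4 − 2 − 7 − 10)/8 = -1.6250
Deviations from mean: 3.6250, -3.3750, 2.6250, 5.6250, 5.6250, -0.3750, -5.3750, -8.3750
Numerator Σ_{t=1}^{7}(y_t−ȳ)(y_{t+1}−ȳ) = 70.2344
Denominator Σ(y_t−ȳ)² = 193.8750
r_1 = 70.2344 / 193.8750 = 0.362

0.362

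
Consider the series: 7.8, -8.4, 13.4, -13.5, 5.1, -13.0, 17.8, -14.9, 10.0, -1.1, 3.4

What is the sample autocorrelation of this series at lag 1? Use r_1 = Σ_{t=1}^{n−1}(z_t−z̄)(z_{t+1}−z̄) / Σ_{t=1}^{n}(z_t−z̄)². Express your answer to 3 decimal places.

-0.862

Mean z̄ = (7.8 − 8.4 + 13.4 − 13.5 + 5.1 − 13.0 + 17.8 − 14.9 + 10.0 − 1.1 + 3.4)/11 = 0.6000
Numerator Σ_{t=1}^{10}(z_t−z̄)(z_{t+1}−z̄) = -1152.0900
Denominator Σ(z_t−z̄)² = 1335.8800
r_1 = -1152.0900 / 1335.8800 = -0.862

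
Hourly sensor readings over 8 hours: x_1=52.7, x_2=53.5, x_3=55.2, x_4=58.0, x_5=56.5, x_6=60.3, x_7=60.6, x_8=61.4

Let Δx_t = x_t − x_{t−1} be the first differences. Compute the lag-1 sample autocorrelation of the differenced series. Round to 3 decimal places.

-0.710

First differences Δx: 0.8, 1.7, 2.8, -1.5, 3.8, 0.3, 0.8
Mean of differences = 1.2429
Numerator Σ(Δx_t−Δx̄)(Δx_{t+1}−Δx̄) = -12.7690
Denominator Σ(Δx_t−Δx̄)² = 17.9771
r_1(Δx) = -12.7690 / 17.9771 = -0.710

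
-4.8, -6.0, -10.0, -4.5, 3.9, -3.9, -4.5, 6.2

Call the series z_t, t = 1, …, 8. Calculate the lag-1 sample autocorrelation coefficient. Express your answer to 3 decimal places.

0.041

Mean z̄ = (-4.8 − 6.0 − 10.0 − 4.5 + 3.9 − 3.9 − 4.5 + 6.2)/8 = -2.9500
Σ(z_t−z̄)(z_{t+1}−z̄) = (5.6425) + (21.5025) + (10.9275) + (-10.6175) + (-6.5075) + (1.4725) + (-14.1825) = 8.2375
Denominator Σ(z_t−z̄)² = 198.7800
r_1 = 8.2375 / 198.7800 = 0.041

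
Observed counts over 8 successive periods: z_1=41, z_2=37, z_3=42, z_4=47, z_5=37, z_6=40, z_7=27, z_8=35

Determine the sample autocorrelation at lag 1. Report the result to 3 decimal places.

Mean z̄ = (41 + 37 + 42 + 47 + 37 + 40 + 27 + 35)/8 = 38.2500
Deviations from mean: 2.7500, -1.2500, 3.7500, 8.7500, -1.2500, 1.7500, -11.2500, -3.2500
Numerator Σ_{t=1}^{7}(z_t−z̄)(z_{t+1}−z̄) = 28.4375
Denominator Σ(z_t−z̄)² = 241.5000
r_1 = 28.4375 / 241.5000 = 0.118

0.118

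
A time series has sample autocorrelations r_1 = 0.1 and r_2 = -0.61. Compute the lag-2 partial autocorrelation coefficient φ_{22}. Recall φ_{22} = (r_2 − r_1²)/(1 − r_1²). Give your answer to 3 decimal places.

-0.626

φ_{22} = (r_2 − r_1²) / (1 − r_1²)
r_1² = (0.1)² = 0.01
Numerator = -0.61 − 0.0100 = -0.6200; denominator = 1 − 0.0100 = 0.9900
φ_{22} = -0.6200 / 0.9900 = -0.626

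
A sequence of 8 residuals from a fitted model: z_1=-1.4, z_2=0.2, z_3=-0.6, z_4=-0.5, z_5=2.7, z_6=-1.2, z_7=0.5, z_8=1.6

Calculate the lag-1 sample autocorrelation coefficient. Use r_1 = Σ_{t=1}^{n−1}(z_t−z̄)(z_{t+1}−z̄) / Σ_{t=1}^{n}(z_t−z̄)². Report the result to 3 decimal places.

Mean z̄ = (-1.4 + 0.2 − 0.6 − 0.5 + 2.7 − 1.2 + 0.5 + 1.6)/8 = 0.1625
Numerator Σ_{t=1}^{7}(z_t−z̄)(z_{t+1}−z̄) = -4.6952
Denominator Σ(z_t−z̄)² = 13.9388
r_1 = -4.6952 / 13.9388 = -0.337

-0.337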